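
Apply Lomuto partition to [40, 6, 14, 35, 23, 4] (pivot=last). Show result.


Elements <= 4 go left of pivot.
Result: [4, 6, 14, 35, 23, 40], pivot at index 0


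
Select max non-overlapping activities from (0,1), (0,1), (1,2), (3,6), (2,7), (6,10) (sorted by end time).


Greedy: pick earliest-ending, then skip overlaps.
Selected (4 activities): [(0, 1), (1, 2), (3, 6), (6, 10)]


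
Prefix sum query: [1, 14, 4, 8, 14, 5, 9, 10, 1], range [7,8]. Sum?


Prefix sums: [0, 1, 15, 19, 27, 41, 46, 55, 65, 66]
Sum[7..8] = prefix[9] - prefix[7] = 66 - 55 = 11


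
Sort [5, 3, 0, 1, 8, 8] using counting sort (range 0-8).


Count array: [1, 1, 0, 1, 0, 1, 0, 0, 2]
Reconstruct: [0, 1, 3, 5, 8, 8]


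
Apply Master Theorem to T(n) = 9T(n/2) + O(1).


a=9, b=2, c=0. log_2(9)=3.170 > c=0. Case 1: O(n^log_b(a)) = O(n^3.170)
Complexity: O(n^3.170)


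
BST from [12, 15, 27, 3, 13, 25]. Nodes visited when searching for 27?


BST root = 12
Search for 27: compare at each node
Path: [12, 15, 27]


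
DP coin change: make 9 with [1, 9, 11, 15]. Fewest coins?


dp[0]=0; dp[i]=1+min(dp[i-c] for c in coins)
...dp[4]=4, dp[5]=5, dp[6]=6, dp[7]=7, dp[8]=8, dp[9]=1
Minimum coins for 9 = 1


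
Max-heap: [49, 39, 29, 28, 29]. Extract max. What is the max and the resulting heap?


Max = 49
Replace root with last, heapify down
Resulting heap: [39, 29, 29, 28]


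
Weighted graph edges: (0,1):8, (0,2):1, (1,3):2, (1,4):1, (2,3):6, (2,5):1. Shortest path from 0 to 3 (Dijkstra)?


Dijkstra from 0:
Distances: {0: 0, 1: 8, 2: 1, 3: 7, 4: 9, 5: 2}
Shortest distance to 3 = 7, path = [0, 2, 3]


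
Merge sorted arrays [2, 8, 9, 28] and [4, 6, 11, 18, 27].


Compare heads, take smaller each step.
Merged: [2, 4, 6, 8, 9, 11, 18, 27, 28]


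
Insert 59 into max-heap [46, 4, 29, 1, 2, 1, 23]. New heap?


Append 59: [46, 4, 29, 1, 2, 1, 23, 59]
Bubble up: swap idx 7(59) with idx 3(1); swap idx 3(59) with idx 1(4); swap idx 1(59) with idx 0(46)
Result: [59, 46, 29, 4, 2, 1, 23, 1]


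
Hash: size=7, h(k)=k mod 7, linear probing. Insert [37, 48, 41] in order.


Insertions: 37->slot 2; 48->slot 6; 41->slot 0
Table: [41, None, 37, None, None, None, 48]


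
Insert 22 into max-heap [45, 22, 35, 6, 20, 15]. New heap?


Append 22: [45, 22, 35, 6, 20, 15, 22]
Bubble up: no swaps needed
Result: [45, 22, 35, 6, 20, 15, 22]


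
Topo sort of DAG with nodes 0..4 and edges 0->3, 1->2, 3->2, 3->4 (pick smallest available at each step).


Kahn's algorithm, process smallest node first
Order: [0, 1, 3, 2, 4]


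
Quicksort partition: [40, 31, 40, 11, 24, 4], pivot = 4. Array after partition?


Elements <= 4 go left of pivot.
Result: [4, 31, 40, 11, 24, 40], pivot at index 0


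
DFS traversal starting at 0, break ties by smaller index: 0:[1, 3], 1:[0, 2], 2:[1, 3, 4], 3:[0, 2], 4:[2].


DFS stack-based: start with [0]
Visit order: [0, 1, 2, 3, 4]


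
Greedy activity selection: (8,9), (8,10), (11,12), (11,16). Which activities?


Greedy: pick earliest-ending, then skip overlaps.
Selected (2 activities): [(8, 9), (11, 12)]


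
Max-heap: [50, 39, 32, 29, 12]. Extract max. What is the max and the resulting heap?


Max = 50
Replace root with last, heapify down
Resulting heap: [39, 29, 32, 12]


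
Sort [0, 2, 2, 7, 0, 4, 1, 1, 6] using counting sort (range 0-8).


Count array: [2, 2, 2, 0, 1, 0, 1, 1, 0]
Reconstruct: [0, 0, 1, 1, 2, 2, 4, 6, 7]


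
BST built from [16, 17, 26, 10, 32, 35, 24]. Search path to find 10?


BST root = 16
Search for 10: compare at each node
Path: [16, 10]


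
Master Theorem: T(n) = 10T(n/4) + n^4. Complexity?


a=10, b=4, c=4. log_4(10)=1.661 < c=4. Case 3: O(n^c) = O(n^4)
Complexity: O(n^4)


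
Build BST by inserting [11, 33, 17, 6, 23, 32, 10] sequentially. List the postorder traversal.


Root = 11; build tree by BST insertion.
Postorder traversal: [10, 6, 32, 23, 17, 33, 11]


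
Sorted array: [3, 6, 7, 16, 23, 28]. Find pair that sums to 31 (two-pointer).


Two pointers: lo=0, hi=5
Found pair: (3, 28) summing to 31


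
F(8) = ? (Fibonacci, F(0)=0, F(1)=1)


F(n)=F(n-1)+F(n-2)
...F(6)=8, F(7)=13, F(8)=21


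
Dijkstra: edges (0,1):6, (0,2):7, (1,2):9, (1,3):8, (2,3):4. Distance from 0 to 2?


Dijkstra from 0:
Distances: {0: 0, 1: 6, 2: 7, 3: 11}
Shortest distance to 2 = 7, path = [0, 2]


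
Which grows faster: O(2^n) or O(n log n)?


linearithmic grows slower than exponential
O(n log n) is asymptotically smaller; O(2^n) grows faster


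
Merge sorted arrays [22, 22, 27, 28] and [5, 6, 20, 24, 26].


Compare heads, take smaller each step.
Merged: [5, 6, 20, 22, 22, 24, 26, 27, 28]


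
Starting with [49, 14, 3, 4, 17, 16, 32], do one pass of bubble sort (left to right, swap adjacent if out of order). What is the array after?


After one pass: [14, 3, 4, 17, 16, 32, 49]


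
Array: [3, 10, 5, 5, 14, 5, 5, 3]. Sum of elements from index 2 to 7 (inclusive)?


Prefix sums: [0, 3, 13, 18, 23, 37, 42, 47, 50]
Sum[2..7] = prefix[8] - prefix[2] = 50 - 13 = 37


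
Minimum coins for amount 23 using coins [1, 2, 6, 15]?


dp[0]=0; dp[i]=1+min(dp[i-c] for c in coins)
...dp[18]=3, dp[19]=3, dp[20]=4, dp[21]=2, dp[22]=3, dp[23]=3
Minimum coins for 23 = 3


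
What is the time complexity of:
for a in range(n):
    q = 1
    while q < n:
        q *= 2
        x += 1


Per nesting level: O(n) * O(log n) = O(n log n)
Complexity: O(n log n)


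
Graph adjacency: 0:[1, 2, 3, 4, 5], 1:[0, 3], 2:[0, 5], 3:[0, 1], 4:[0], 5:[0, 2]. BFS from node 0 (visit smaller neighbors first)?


BFS queue: start with [0]
Visit order: [0, 1, 2, 3, 4, 5]


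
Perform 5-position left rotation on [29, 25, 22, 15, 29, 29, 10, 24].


Left rotate by 5: [29, 10, 24, 29, 25, 22, 15, 29]


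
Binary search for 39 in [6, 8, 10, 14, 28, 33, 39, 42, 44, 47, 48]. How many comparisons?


Search for 39:
[0,10] mid=5 arr[5]=33
[6,10] mid=8 arr[8]=44
[6,7] mid=6 arr[6]=39
Total: 3 comparisons


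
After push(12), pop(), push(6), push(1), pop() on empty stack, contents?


push(12) -> [12]
pop() returns 12 -> []
push(6) -> [6]
push(1) -> [6, 1]
pop() returns 1 -> [6]
Final stack (bottom to top): [6]


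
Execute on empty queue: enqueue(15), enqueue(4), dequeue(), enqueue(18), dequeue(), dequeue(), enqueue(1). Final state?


enqueue(15) -> [15]
enqueue(4) -> [15, 4]
dequeue() returns 15 -> [4]
enqueue(18) -> [4, 18]
dequeue() returns 4 -> [18]
dequeue() returns 18 -> []
enqueue(1) -> [1]
Final queue (front to back): [1]


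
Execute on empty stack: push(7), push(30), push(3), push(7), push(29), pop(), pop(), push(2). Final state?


push(7) -> [7]
push(30) -> [7, 30]
push(3) -> [7, 30, 3]
push(7) -> [7, 30, 3, 7]
push(29) -> [7, 30, 3, 7, 29]
pop() returns 29 -> [7, 30, 3, 7]
pop() returns 7 -> [7, 30, 3]
push(2) -> [7, 30, 3, 2]
Final stack (bottom to top): [7, 30, 3, 2]


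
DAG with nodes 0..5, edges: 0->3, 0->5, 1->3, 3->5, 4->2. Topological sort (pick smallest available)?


Kahn's algorithm, process smallest node first
Order: [0, 1, 3, 4, 2, 5]


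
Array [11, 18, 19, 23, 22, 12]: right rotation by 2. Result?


Right rotate by 2: [22, 12, 11, 18, 19, 23]


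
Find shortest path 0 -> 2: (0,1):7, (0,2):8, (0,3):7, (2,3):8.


Dijkstra from 0:
Distances: {0: 0, 1: 7, 2: 8, 3: 7}
Shortest distance to 2 = 8, path = [0, 2]


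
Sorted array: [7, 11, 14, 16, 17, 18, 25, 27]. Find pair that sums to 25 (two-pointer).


Two pointers: lo=0, hi=7
Found pair: (7, 18) summing to 25


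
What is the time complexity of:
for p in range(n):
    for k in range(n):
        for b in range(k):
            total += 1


Per nesting level: O(n) * O(n) * O(n) [triangular over k] = O(n^3)
Complexity: O(n^3)


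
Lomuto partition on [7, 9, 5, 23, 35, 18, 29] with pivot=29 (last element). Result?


Elements <= 29 go left of pivot.
Result: [7, 9, 5, 23, 18, 29, 35], pivot at index 5


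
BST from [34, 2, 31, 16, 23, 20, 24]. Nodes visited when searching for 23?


BST root = 34
Search for 23: compare at each node
Path: [34, 2, 31, 16, 23]


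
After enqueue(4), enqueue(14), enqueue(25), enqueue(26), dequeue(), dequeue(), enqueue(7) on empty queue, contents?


enqueue(4) -> [4]
enqueue(14) -> [4, 14]
enqueue(25) -> [4, 14, 25]
enqueue(26) -> [4, 14, 25, 26]
dequeue() returns 4 -> [14, 25, 26]
dequeue() returns 14 -> [25, 26]
enqueue(7) -> [25, 26, 7]
Final queue (front to back): [25, 26, 7]


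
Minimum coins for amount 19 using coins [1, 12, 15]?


dp[0]=0; dp[i]=1+min(dp[i-c] for c in coins)
...dp[14]=3, dp[15]=1, dp[16]=2, dp[17]=3, dp[18]=4, dp[19]=5
Minimum coins for 19 = 5


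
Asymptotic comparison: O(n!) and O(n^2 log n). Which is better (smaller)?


n^2 log n grows slower than factorial
O(n^2 log n) is asymptotically smaller; O(n!) grows faster


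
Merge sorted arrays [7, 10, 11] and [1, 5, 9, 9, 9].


Compare heads, take smaller each step.
Merged: [1, 5, 7, 9, 9, 9, 10, 11]


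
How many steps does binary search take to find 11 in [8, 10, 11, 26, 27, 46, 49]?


Search for 11:
[0,6] mid=3 arr[3]=26
[0,2] mid=1 arr[1]=10
[2,2] mid=2 arr[2]=11
Total: 3 comparisons


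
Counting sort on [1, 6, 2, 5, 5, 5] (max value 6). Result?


Count array: [0, 1, 1, 0, 0, 3, 1]
Reconstruct: [1, 2, 5, 5, 5, 6]


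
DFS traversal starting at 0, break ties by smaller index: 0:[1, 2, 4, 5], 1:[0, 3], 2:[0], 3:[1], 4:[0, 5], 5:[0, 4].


DFS stack-based: start with [0]
Visit order: [0, 1, 3, 2, 4, 5]


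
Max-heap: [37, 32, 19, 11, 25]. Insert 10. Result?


Append 10: [37, 32, 19, 11, 25, 10]
Bubble up: no swaps needed
Result: [37, 32, 19, 11, 25, 10]


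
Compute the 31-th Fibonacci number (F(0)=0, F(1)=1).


F(n)=F(n-1)+F(n-2)
...F(29)=514229, F(30)=832040, F(31)=1346269


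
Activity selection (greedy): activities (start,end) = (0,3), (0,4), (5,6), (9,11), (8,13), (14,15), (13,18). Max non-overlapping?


Greedy: pick earliest-ending, then skip overlaps.
Selected (4 activities): [(0, 3), (5, 6), (9, 11), (14, 15)]


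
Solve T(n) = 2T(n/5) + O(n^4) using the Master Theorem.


a=2, b=5, c=4. log_5(2)=0.431 < c=4. Case 3: O(n^c) = O(n^4)
Complexity: O(n^4)


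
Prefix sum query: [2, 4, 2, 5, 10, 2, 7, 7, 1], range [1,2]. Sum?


Prefix sums: [0, 2, 6, 8, 13, 23, 25, 32, 39, 40]
Sum[1..2] = prefix[3] - prefix[1] = 8 - 2 = 6


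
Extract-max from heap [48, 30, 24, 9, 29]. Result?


Max = 48
Replace root with last, heapify down
Resulting heap: [30, 29, 24, 9]


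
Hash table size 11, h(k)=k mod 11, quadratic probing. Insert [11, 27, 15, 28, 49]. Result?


Insertions: 11->slot 0; 27->slot 5; 15->slot 4; 28->slot 6; 49->slot 9
Table: [11, None, None, None, 15, 27, 28, None, None, 49, None]


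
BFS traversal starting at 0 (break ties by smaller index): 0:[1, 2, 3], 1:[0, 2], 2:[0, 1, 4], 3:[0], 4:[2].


BFS queue: start with [0]
Visit order: [0, 1, 2, 3, 4]


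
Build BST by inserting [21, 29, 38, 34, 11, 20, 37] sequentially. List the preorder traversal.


Root = 21; build tree by BST insertion.
Preorder traversal: [21, 11, 20, 29, 38, 34, 37]


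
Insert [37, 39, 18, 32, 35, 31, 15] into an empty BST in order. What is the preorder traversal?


Root = 37; build tree by BST insertion.
Preorder traversal: [37, 18, 15, 32, 31, 35, 39]


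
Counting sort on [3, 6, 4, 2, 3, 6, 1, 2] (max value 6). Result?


Count array: [0, 1, 2, 2, 1, 0, 2]
Reconstruct: [1, 2, 2, 3, 3, 4, 6, 6]


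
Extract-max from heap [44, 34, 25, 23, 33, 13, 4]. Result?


Max = 44
Replace root with last, heapify down
Resulting heap: [34, 33, 25, 23, 4, 13]


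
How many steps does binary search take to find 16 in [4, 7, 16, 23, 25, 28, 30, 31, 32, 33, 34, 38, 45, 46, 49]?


Search for 16:
[0,14] mid=7 arr[7]=31
[0,6] mid=3 arr[3]=23
[0,2] mid=1 arr[1]=7
[2,2] mid=2 arr[2]=16
Total: 4 comparisons


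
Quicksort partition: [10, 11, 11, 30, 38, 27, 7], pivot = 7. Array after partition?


Elements <= 7 go left of pivot.
Result: [7, 11, 11, 30, 38, 27, 10], pivot at index 0


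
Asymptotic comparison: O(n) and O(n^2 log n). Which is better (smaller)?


linear grows slower than n^2 log n
O(n) is asymptotically smaller; O(n^2 log n) grows faster


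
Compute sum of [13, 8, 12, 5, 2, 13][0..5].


Prefix sums: [0, 13, 21, 33, 38, 40, 53]
Sum[0..5] = prefix[6] - prefix[0] = 53 - 0 = 53


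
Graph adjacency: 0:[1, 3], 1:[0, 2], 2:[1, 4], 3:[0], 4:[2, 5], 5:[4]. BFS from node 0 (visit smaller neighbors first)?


BFS queue: start with [0]
Visit order: [0, 1, 3, 2, 4, 5]


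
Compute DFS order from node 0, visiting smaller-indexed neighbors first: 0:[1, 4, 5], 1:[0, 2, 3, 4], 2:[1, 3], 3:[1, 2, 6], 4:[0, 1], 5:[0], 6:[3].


DFS stack-based: start with [0]
Visit order: [0, 1, 2, 3, 6, 4, 5]


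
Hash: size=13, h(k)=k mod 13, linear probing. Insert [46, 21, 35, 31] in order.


Insertions: 46->slot 7; 21->slot 8; 35->slot 9; 31->slot 5
Table: [None, None, None, None, None, 31, None, 46, 21, 35, None, None, None]


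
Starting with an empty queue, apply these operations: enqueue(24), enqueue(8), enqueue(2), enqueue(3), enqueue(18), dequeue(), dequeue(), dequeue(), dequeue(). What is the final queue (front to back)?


enqueue(24) -> [24]
enqueue(8) -> [24, 8]
enqueue(2) -> [24, 8, 2]
enqueue(3) -> [24, 8, 2, 3]
enqueue(18) -> [24, 8, 2, 3, 18]
dequeue() returns 24 -> [8, 2, 3, 18]
dequeue() returns 8 -> [2, 3, 18]
dequeue() returns 2 -> [3, 18]
dequeue() returns 3 -> [18]
Final queue (front to back): [18]


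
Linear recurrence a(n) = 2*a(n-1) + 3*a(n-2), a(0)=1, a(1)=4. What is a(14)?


Build bottom-up:
...a(12)=664301, a(13)=1992904, a(14)=2*1992904+3*664301=5978711


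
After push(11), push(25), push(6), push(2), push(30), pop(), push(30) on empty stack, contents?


push(11) -> [11]
push(25) -> [11, 25]
push(6) -> [11, 25, 6]
push(2) -> [11, 25, 6, 2]
push(30) -> [11, 25, 6, 2, 30]
pop() returns 30 -> [11, 25, 6, 2]
push(30) -> [11, 25, 6, 2, 30]
Final stack (bottom to top): [11, 25, 6, 2, 30]


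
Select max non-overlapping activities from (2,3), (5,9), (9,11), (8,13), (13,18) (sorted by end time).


Greedy: pick earliest-ending, then skip overlaps.
Selected (4 activities): [(2, 3), (5, 9), (9, 11), (13, 18)]


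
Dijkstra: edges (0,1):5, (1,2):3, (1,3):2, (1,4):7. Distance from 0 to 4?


Dijkstra from 0:
Distances: {0: 0, 1: 5, 2: 8, 3: 7, 4: 12}
Shortest distance to 4 = 12, path = [0, 1, 4]


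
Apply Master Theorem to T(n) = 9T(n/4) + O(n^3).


a=9, b=4, c=3. log_4(9)=1.585 < c=3. Case 3: O(n^c) = O(n^3)
Complexity: O(n^3)


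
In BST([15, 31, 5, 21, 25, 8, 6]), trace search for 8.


BST root = 15
Search for 8: compare at each node
Path: [15, 5, 8]


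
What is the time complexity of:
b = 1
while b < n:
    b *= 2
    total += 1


Per nesting level: O(log n) = O(log n)
Complexity: O(log n)


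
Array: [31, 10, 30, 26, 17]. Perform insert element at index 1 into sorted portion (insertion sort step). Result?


After one pass: [10, 31, 30, 26, 17]


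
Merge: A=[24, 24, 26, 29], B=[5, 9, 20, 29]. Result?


Compare heads, take smaller each step.
Merged: [5, 9, 20, 24, 24, 26, 29, 29]


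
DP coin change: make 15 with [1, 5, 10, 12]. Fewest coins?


dp[0]=0; dp[i]=1+min(dp[i-c] for c in coins)
...dp[10]=1, dp[11]=2, dp[12]=1, dp[13]=2, dp[14]=3, dp[15]=2
Minimum coins for 15 = 2


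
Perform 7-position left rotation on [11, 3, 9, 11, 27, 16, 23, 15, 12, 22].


Left rotate by 7: [15, 12, 22, 11, 3, 9, 11, 27, 16, 23]


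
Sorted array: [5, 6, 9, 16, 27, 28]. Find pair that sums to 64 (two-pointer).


Two pointers: lo=0, hi=5
No pair sums to 64


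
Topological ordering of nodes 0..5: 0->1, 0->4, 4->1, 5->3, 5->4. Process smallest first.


Kahn's algorithm, process smallest node first
Order: [0, 2, 5, 3, 4, 1]


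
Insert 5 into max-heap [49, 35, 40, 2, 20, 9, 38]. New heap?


Append 5: [49, 35, 40, 2, 20, 9, 38, 5]
Bubble up: swap idx 7(5) with idx 3(2)
Result: [49, 35, 40, 5, 20, 9, 38, 2]


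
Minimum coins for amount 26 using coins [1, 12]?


dp[0]=0; dp[i]=1+min(dp[i-c] for c in coins)
...dp[21]=10, dp[22]=11, dp[23]=12, dp[24]=2, dp[25]=3, dp[26]=4
Minimum coins for 26 = 4


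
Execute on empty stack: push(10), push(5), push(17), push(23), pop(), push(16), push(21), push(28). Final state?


push(10) -> [10]
push(5) -> [10, 5]
push(17) -> [10, 5, 17]
push(23) -> [10, 5, 17, 23]
pop() returns 23 -> [10, 5, 17]
push(16) -> [10, 5, 17, 16]
push(21) -> [10, 5, 17, 16, 21]
push(28) -> [10, 5, 17, 16, 21, 28]
Final stack (bottom to top): [10, 5, 17, 16, 21, 28]


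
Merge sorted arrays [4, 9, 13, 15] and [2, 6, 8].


Compare heads, take smaller each step.
Merged: [2, 4, 6, 8, 9, 13, 15]


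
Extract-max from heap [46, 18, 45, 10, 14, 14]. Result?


Max = 46
Replace root with last, heapify down
Resulting heap: [45, 18, 14, 10, 14]


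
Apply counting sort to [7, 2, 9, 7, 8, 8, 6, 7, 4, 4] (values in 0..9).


Count array: [0, 0, 1, 0, 2, 0, 1, 3, 2, 1]
Reconstruct: [2, 4, 4, 6, 7, 7, 7, 8, 8, 9]


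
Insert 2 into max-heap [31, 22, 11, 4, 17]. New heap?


Append 2: [31, 22, 11, 4, 17, 2]
Bubble up: no swaps needed
Result: [31, 22, 11, 4, 17, 2]


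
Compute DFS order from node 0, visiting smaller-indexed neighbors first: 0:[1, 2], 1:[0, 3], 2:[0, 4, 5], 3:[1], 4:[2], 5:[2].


DFS stack-based: start with [0]
Visit order: [0, 1, 3, 2, 4, 5]


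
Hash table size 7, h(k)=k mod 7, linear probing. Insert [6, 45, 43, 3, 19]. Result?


Insertions: 6->slot 6; 45->slot 3; 43->slot 1; 3->slot 4; 19->slot 5
Table: [None, 43, None, 45, 3, 19, 6]


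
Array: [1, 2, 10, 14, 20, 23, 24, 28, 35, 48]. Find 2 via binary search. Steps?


Search for 2:
[0,9] mid=4 arr[4]=20
[0,3] mid=1 arr[1]=2
Total: 2 comparisons


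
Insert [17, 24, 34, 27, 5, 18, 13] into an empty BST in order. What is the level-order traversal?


Root = 17; build tree by BST insertion.
Level-Order traversal: [17, 5, 24, 13, 18, 34, 27]


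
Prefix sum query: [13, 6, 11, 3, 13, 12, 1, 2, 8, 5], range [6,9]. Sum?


Prefix sums: [0, 13, 19, 30, 33, 46, 58, 59, 61, 69, 74]
Sum[6..9] = prefix[10] - prefix[6] = 74 - 58 = 16


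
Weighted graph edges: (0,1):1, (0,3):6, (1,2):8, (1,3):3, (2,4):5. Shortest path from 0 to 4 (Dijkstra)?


Dijkstra from 0:
Distances: {0: 0, 1: 1, 2: 9, 3: 4, 4: 14}
Shortest distance to 4 = 14, path = [0, 1, 2, 4]


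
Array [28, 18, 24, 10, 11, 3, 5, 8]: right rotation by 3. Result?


Right rotate by 3: [3, 5, 8, 28, 18, 24, 10, 11]


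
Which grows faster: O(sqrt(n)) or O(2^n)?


sublinear grows slower than exponential
O(sqrt(n)) is asymptotically smaller; O(2^n) grows faster


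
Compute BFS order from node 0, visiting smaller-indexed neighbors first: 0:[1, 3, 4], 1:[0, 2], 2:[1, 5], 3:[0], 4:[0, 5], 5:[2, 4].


BFS queue: start with [0]
Visit order: [0, 1, 3, 4, 2, 5]


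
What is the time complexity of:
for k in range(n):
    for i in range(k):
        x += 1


Per nesting level: O(n) * O(n) [triangular over k] = O(n^2)
Complexity: O(n^2)


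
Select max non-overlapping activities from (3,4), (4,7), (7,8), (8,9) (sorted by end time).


Greedy: pick earliest-ending, then skip overlaps.
Selected (4 activities): [(3, 4), (4, 7), (7, 8), (8, 9)]


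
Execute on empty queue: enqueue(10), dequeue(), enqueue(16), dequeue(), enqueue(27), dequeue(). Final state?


enqueue(10) -> [10]
dequeue() returns 10 -> []
enqueue(16) -> [16]
dequeue() returns 16 -> []
enqueue(27) -> [27]
dequeue() returns 27 -> []
Final queue (front to back): []


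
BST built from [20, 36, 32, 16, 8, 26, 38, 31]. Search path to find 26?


BST root = 20
Search for 26: compare at each node
Path: [20, 36, 32, 26]


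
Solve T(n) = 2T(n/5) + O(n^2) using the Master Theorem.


a=2, b=5, c=2. log_5(2)=0.431 < c=2. Case 3: O(n^c) = O(n^2)
Complexity: O(n^2)


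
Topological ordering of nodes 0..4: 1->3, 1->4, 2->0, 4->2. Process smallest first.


Kahn's algorithm, process smallest node first
Order: [1, 3, 4, 2, 0]


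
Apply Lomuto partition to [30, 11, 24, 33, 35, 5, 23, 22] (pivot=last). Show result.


Elements <= 22 go left of pivot.
Result: [11, 5, 22, 33, 35, 30, 23, 24], pivot at index 2


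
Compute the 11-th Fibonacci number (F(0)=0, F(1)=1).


F(n)=F(n-1)+F(n-2)
...F(9)=34, F(10)=55, F(11)=89


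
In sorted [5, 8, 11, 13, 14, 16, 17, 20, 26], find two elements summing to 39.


Two pointers: lo=0, hi=8
Found pair: (13, 26) summing to 39


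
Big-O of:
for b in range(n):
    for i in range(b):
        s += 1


Per nesting level: O(n) * O(n) [triangular over b] = O(n^2)
Complexity: O(n^2)


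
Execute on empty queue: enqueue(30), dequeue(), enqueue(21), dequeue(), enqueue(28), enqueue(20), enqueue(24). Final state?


enqueue(30) -> [30]
dequeue() returns 30 -> []
enqueue(21) -> [21]
dequeue() returns 21 -> []
enqueue(28) -> [28]
enqueue(20) -> [28, 20]
enqueue(24) -> [28, 20, 24]
Final queue (front to back): [28, 20, 24]


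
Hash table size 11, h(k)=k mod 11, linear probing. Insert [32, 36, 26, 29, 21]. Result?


Insertions: 32->slot 10; 36->slot 3; 26->slot 4; 29->slot 7; 21->slot 0
Table: [21, None, None, 36, 26, None, None, 29, None, None, 32]


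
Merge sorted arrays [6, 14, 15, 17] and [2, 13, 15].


Compare heads, take smaller each step.
Merged: [2, 6, 13, 14, 15, 15, 17]


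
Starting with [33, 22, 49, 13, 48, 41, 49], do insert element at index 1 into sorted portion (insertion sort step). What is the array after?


After one pass: [22, 33, 49, 13, 48, 41, 49]


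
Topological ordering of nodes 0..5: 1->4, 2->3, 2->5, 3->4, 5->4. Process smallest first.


Kahn's algorithm, process smallest node first
Order: [0, 1, 2, 3, 5, 4]


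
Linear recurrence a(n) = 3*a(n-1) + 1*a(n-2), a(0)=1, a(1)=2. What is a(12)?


Build bottom-up:
...a(10)=98644, a(11)=325799, a(12)=3*325799+1*98644=1076041


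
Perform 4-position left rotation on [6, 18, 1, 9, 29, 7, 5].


Left rotate by 4: [29, 7, 5, 6, 18, 1, 9]


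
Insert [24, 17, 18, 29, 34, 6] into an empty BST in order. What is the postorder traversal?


Root = 24; build tree by BST insertion.
Postorder traversal: [6, 18, 17, 34, 29, 24]


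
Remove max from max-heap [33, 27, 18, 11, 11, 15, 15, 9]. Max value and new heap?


Max = 33
Replace root with last, heapify down
Resulting heap: [27, 11, 18, 9, 11, 15, 15]


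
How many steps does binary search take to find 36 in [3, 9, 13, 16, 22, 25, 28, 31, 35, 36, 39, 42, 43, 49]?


Search for 36:
[0,13] mid=6 arr[6]=28
[7,13] mid=10 arr[10]=39
[7,9] mid=8 arr[8]=35
[9,9] mid=9 arr[9]=36
Total: 4 comparisons


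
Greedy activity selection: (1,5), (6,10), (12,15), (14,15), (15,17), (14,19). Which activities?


Greedy: pick earliest-ending, then skip overlaps.
Selected (4 activities): [(1, 5), (6, 10), (12, 15), (15, 17)]


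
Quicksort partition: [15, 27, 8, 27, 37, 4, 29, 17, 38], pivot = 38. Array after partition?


Elements <= 38 go left of pivot.
Result: [15, 27, 8, 27, 37, 4, 29, 17, 38], pivot at index 8


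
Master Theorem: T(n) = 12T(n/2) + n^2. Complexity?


a=12, b=2, c=2. log_2(12)=3.585 > c=2. Case 1: O(n^log_b(a)) = O(n^3.585)
Complexity: O(n^3.585)


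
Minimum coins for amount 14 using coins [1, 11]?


dp[0]=0; dp[i]=1+min(dp[i-c] for c in coins)
...dp[9]=9, dp[10]=10, dp[11]=1, dp[12]=2, dp[13]=3, dp[14]=4
Minimum coins for 14 = 4


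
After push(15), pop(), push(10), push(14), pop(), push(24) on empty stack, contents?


push(15) -> [15]
pop() returns 15 -> []
push(10) -> [10]
push(14) -> [10, 14]
pop() returns 14 -> [10]
push(24) -> [10, 24]
Final stack (bottom to top): [10, 24]


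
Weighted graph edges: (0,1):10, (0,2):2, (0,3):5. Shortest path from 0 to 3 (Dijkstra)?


Dijkstra from 0:
Distances: {0: 0, 1: 10, 2: 2, 3: 5}
Shortest distance to 3 = 5, path = [0, 3]


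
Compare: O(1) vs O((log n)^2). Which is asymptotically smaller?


constant grows slower than polylogarithmic
O(1) is asymptotically smaller; O((log n)^2) grows faster


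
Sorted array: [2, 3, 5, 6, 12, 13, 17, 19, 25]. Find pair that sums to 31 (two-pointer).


Two pointers: lo=0, hi=8
Found pair: (6, 25) summing to 31


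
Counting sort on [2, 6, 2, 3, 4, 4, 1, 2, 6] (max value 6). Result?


Count array: [0, 1, 3, 1, 2, 0, 2]
Reconstruct: [1, 2, 2, 2, 3, 4, 4, 6, 6]


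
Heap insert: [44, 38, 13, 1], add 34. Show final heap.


Append 34: [44, 38, 13, 1, 34]
Bubble up: no swaps needed
Result: [44, 38, 13, 1, 34]


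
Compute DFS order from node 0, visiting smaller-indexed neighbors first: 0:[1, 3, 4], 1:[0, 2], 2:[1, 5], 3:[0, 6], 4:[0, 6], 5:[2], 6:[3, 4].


DFS stack-based: start with [0]
Visit order: [0, 1, 2, 5, 3, 6, 4]


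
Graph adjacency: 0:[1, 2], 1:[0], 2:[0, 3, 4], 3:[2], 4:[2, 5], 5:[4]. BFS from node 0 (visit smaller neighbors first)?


BFS queue: start with [0]
Visit order: [0, 1, 2, 3, 4, 5]


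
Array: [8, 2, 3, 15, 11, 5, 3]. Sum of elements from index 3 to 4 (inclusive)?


Prefix sums: [0, 8, 10, 13, 28, 39, 44, 47]
Sum[3..4] = prefix[5] - prefix[3] = 39 - 13 = 26


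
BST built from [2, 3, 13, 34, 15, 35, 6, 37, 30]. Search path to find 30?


BST root = 2
Search for 30: compare at each node
Path: [2, 3, 13, 34, 15, 30]


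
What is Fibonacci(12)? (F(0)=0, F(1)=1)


F(n)=F(n-1)+F(n-2)
...F(10)=55, F(11)=89, F(12)=144


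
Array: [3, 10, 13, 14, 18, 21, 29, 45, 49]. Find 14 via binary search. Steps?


Search for 14:
[0,8] mid=4 arr[4]=18
[0,3] mid=1 arr[1]=10
[2,3] mid=2 arr[2]=13
[3,3] mid=3 arr[3]=14
Total: 4 comparisons


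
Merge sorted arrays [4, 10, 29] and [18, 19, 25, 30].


Compare heads, take smaller each step.
Merged: [4, 10, 18, 19, 25, 29, 30]


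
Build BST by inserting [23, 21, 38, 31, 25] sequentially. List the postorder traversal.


Root = 23; build tree by BST insertion.
Postorder traversal: [21, 25, 31, 38, 23]


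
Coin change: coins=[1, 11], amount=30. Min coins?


dp[0]=0; dp[i]=1+min(dp[i-c] for c in coins)
...dp[25]=5, dp[26]=6, dp[27]=7, dp[28]=8, dp[29]=9, dp[30]=10
Minimum coins for 30 = 10


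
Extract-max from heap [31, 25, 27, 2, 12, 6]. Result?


Max = 31
Replace root with last, heapify down
Resulting heap: [27, 25, 6, 2, 12]


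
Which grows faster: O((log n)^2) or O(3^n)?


polylogarithmic grows slower than exponential (base 3)
O((log n)^2) is asymptotically smaller; O(3^n) grows faster


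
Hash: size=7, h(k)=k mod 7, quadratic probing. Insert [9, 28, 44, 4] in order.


Insertions: 9->slot 2; 28->slot 0; 44->slot 3; 4->slot 4
Table: [28, None, 9, 44, 4, None, None]


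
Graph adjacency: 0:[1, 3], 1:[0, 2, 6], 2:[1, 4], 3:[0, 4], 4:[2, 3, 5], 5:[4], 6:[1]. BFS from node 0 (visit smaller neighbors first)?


BFS queue: start with [0]
Visit order: [0, 1, 3, 2, 6, 4, 5]


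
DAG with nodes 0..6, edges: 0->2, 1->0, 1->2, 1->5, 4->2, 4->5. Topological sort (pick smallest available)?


Kahn's algorithm, process smallest node first
Order: [1, 0, 3, 4, 2, 5, 6]


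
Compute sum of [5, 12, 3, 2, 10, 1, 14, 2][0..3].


Prefix sums: [0, 5, 17, 20, 22, 32, 33, 47, 49]
Sum[0..3] = prefix[4] - prefix[0] = 22 - 0 = 22


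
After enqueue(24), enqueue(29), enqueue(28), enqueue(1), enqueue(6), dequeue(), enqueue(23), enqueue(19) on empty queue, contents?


enqueue(24) -> [24]
enqueue(29) -> [24, 29]
enqueue(28) -> [24, 29, 28]
enqueue(1) -> [24, 29, 28, 1]
enqueue(6) -> [24, 29, 28, 1, 6]
dequeue() returns 24 -> [29, 28, 1, 6]
enqueue(23) -> [29, 28, 1, 6, 23]
enqueue(19) -> [29, 28, 1, 6, 23, 19]
Final queue (front to back): [29, 28, 1, 6, 23, 19]


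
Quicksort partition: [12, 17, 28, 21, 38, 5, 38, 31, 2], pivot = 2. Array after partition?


Elements <= 2 go left of pivot.
Result: [2, 17, 28, 21, 38, 5, 38, 31, 12], pivot at index 0


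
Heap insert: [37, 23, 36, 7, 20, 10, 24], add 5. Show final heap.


Append 5: [37, 23, 36, 7, 20, 10, 24, 5]
Bubble up: no swaps needed
Result: [37, 23, 36, 7, 20, 10, 24, 5]


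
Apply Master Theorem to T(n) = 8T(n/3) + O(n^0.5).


a=8, b=3, c=0.5. log_3(8)=1.893 > c=0.5. Case 1: O(n^log_b(a)) = O(n^1.893)
Complexity: O(n^1.893)


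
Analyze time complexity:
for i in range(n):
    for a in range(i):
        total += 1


Per nesting level: O(n) * O(n) [triangular over i] = O(n^2)
Complexity: O(n^2)


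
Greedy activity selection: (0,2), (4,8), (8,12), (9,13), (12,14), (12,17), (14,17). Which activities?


Greedy: pick earliest-ending, then skip overlaps.
Selected (5 activities): [(0, 2), (4, 8), (8, 12), (12, 14), (14, 17)]


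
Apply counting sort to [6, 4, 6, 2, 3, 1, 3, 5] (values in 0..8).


Count array: [0, 1, 1, 2, 1, 1, 2, 0, 0]
Reconstruct: [1, 2, 3, 3, 4, 5, 6, 6]


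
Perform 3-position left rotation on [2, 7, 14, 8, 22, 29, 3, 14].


Left rotate by 3: [8, 22, 29, 3, 14, 2, 7, 14]


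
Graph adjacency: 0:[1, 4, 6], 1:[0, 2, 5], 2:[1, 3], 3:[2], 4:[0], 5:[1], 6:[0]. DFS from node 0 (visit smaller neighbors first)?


DFS stack-based: start with [0]
Visit order: [0, 1, 2, 3, 5, 4, 6]


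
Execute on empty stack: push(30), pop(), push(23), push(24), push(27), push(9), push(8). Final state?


push(30) -> [30]
pop() returns 30 -> []
push(23) -> [23]
push(24) -> [23, 24]
push(27) -> [23, 24, 27]
push(9) -> [23, 24, 27, 9]
push(8) -> [23, 24, 27, 9, 8]
Final stack (bottom to top): [23, 24, 27, 9, 8]


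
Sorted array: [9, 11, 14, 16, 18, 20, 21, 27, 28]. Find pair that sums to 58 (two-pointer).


Two pointers: lo=0, hi=8
No pair sums to 58


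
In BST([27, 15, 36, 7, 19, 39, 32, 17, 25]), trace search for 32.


BST root = 27
Search for 32: compare at each node
Path: [27, 36, 32]


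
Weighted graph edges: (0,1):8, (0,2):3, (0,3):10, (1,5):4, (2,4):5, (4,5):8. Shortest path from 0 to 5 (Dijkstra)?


Dijkstra from 0:
Distances: {0: 0, 1: 8, 2: 3, 3: 10, 4: 8, 5: 12}
Shortest distance to 5 = 12, path = [0, 1, 5]


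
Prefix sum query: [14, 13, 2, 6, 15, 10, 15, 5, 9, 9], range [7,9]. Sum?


Prefix sums: [0, 14, 27, 29, 35, 50, 60, 75, 80, 89, 98]
Sum[7..9] = prefix[10] - prefix[7] = 98 - 75 = 23


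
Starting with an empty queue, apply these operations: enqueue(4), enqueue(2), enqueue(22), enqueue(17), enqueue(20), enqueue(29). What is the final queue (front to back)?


enqueue(4) -> [4]
enqueue(2) -> [4, 2]
enqueue(22) -> [4, 2, 22]
enqueue(17) -> [4, 2, 22, 17]
enqueue(20) -> [4, 2, 22, 17, 20]
enqueue(29) -> [4, 2, 22, 17, 20, 29]
Final queue (front to back): [4, 2, 22, 17, 20, 29]


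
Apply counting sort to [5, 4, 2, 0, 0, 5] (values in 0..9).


Count array: [2, 0, 1, 0, 1, 2, 0, 0, 0, 0]
Reconstruct: [0, 0, 2, 4, 5, 5]


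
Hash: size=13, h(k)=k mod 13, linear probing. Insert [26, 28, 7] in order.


Insertions: 26->slot 0; 28->slot 2; 7->slot 7
Table: [26, None, 28, None, None, None, None, 7, None, None, None, None, None]


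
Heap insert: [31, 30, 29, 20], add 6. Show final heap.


Append 6: [31, 30, 29, 20, 6]
Bubble up: no swaps needed
Result: [31, 30, 29, 20, 6]


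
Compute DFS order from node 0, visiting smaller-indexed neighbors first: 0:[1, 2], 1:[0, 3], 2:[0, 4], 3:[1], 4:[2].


DFS stack-based: start with [0]
Visit order: [0, 1, 3, 2, 4]


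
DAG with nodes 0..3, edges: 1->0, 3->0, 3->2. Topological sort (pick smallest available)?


Kahn's algorithm, process smallest node first
Order: [1, 3, 0, 2]


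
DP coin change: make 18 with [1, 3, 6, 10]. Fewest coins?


dp[0]=0; dp[i]=1+min(dp[i-c] for c in coins)
...dp[13]=2, dp[14]=3, dp[15]=3, dp[16]=2, dp[17]=3, dp[18]=3
Minimum coins for 18 = 3


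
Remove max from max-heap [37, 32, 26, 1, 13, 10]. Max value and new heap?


Max = 37
Replace root with last, heapify down
Resulting heap: [32, 13, 26, 1, 10]


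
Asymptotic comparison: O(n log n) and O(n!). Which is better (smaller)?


linearithmic grows slower than factorial
O(n log n) is asymptotically smaller; O(n!) grows faster


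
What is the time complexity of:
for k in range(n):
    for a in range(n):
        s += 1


Per nesting level: O(n) * O(n) = O(n^2)
Complexity: O(n^2)


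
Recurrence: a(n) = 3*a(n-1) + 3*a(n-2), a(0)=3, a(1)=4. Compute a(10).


Build bottom-up:
...a(8)=59373, a(9)=225099, a(10)=3*225099+3*59373=853416


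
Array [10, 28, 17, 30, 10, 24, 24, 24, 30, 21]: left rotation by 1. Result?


Left rotate by 1: [28, 17, 30, 10, 24, 24, 24, 30, 21, 10]


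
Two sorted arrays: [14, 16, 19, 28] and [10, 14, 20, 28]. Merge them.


Compare heads, take smaller each step.
Merged: [10, 14, 14, 16, 19, 20, 28, 28]


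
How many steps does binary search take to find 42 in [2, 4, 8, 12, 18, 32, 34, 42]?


Search for 42:
[0,7] mid=3 arr[3]=12
[4,7] mid=5 arr[5]=32
[6,7] mid=6 arr[6]=34
[7,7] mid=7 arr[7]=42
Total: 4 comparisons


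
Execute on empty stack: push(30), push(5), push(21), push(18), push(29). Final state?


push(30) -> [30]
push(5) -> [30, 5]
push(21) -> [30, 5, 21]
push(18) -> [30, 5, 21, 18]
push(29) -> [30, 5, 21, 18, 29]
Final stack (bottom to top): [30, 5, 21, 18, 29]


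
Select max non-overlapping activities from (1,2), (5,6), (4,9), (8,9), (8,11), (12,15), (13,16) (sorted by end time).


Greedy: pick earliest-ending, then skip overlaps.
Selected (4 activities): [(1, 2), (5, 6), (8, 9), (12, 15)]


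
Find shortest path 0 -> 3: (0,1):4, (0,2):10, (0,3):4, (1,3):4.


Dijkstra from 0:
Distances: {0: 0, 1: 4, 2: 10, 3: 4}
Shortest distance to 3 = 4, path = [0, 3]


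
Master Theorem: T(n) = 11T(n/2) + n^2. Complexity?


a=11, b=2, c=2. log_2(11)=3.459 > c=2. Case 1: O(n^log_b(a)) = O(n^3.459)
Complexity: O(n^3.459)


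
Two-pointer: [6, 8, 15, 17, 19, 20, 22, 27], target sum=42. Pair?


Two pointers: lo=0, hi=7
Found pair: (15, 27) summing to 42


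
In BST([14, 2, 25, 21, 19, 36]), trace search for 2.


BST root = 14
Search for 2: compare at each node
Path: [14, 2]


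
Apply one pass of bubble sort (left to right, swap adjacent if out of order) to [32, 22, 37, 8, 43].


After one pass: [22, 32, 8, 37, 43]


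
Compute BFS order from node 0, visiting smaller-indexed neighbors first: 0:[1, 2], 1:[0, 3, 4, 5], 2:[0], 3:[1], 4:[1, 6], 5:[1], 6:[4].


BFS queue: start with [0]
Visit order: [0, 1, 2, 3, 4, 5, 6]


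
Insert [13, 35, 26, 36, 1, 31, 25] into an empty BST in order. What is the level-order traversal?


Root = 13; build tree by BST insertion.
Level-Order traversal: [13, 1, 35, 26, 36, 25, 31]


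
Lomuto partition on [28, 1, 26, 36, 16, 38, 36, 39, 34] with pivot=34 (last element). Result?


Elements <= 34 go left of pivot.
Result: [28, 1, 26, 16, 34, 38, 36, 39, 36], pivot at index 4


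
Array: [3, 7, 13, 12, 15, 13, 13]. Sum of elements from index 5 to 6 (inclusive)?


Prefix sums: [0, 3, 10, 23, 35, 50, 63, 76]
Sum[5..6] = prefix[7] - prefix[5] = 76 - 50 = 26


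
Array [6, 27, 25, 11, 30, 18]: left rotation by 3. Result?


Left rotate by 3: [11, 30, 18, 6, 27, 25]


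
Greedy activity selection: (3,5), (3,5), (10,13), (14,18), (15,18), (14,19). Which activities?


Greedy: pick earliest-ending, then skip overlaps.
Selected (3 activities): [(3, 5), (10, 13), (14, 18)]


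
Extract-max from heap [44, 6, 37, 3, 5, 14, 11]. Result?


Max = 44
Replace root with last, heapify down
Resulting heap: [37, 6, 14, 3, 5, 11]


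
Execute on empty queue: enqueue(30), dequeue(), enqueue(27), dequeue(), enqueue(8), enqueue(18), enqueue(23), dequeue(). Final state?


enqueue(30) -> [30]
dequeue() returns 30 -> []
enqueue(27) -> [27]
dequeue() returns 27 -> []
enqueue(8) -> [8]
enqueue(18) -> [8, 18]
enqueue(23) -> [8, 18, 23]
dequeue() returns 8 -> [18, 23]
Final queue (front to back): [18, 23]


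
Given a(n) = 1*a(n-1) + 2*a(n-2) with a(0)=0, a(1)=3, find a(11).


Build bottom-up:
...a(9)=513, a(10)=1023, a(11)=1*1023+2*513=2049


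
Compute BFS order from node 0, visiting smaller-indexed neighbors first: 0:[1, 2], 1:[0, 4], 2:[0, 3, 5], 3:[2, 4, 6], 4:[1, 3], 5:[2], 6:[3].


BFS queue: start with [0]
Visit order: [0, 1, 2, 4, 3, 5, 6]


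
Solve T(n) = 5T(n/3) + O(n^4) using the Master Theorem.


a=5, b=3, c=4. log_3(5)=1.465 < c=4. Case 3: O(n^c) = O(n^4)
Complexity: O(n^4)


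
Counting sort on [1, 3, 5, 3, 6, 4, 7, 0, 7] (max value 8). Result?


Count array: [1, 1, 0, 2, 1, 1, 1, 2, 0]
Reconstruct: [0, 1, 3, 3, 4, 5, 6, 7, 7]


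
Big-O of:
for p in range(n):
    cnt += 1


Per nesting level: O(n) = O(n)
Complexity: O(n)


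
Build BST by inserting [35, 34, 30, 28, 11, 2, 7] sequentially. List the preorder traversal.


Root = 35; build tree by BST insertion.
Preorder traversal: [35, 34, 30, 28, 11, 2, 7]


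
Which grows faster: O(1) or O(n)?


constant grows slower than linear
O(1) is asymptotically smaller; O(n) grows faster


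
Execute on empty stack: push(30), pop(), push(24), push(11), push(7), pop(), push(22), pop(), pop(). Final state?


push(30) -> [30]
pop() returns 30 -> []
push(24) -> [24]
push(11) -> [24, 11]
push(7) -> [24, 11, 7]
pop() returns 7 -> [24, 11]
push(22) -> [24, 11, 22]
pop() returns 22 -> [24, 11]
pop() returns 11 -> [24]
Final stack (bottom to top): [24]


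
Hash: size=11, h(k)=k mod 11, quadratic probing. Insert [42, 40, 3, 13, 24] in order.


Insertions: 42->slot 9; 40->slot 7; 3->slot 3; 13->slot 2; 24->slot 6
Table: [None, None, 13, 3, None, None, 24, 40, None, 42, None]


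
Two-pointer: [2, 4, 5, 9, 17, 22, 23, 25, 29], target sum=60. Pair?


Two pointers: lo=0, hi=8
No pair sums to 60


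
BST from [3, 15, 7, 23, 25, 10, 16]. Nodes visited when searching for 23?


BST root = 3
Search for 23: compare at each node
Path: [3, 15, 23]


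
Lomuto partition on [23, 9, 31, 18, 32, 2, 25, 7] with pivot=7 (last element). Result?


Elements <= 7 go left of pivot.
Result: [2, 7, 31, 18, 32, 23, 25, 9], pivot at index 1


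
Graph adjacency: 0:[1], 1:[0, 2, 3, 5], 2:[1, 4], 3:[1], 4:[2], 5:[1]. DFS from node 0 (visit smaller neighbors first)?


DFS stack-based: start with [0]
Visit order: [0, 1, 2, 4, 3, 5]


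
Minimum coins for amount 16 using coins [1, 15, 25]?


dp[0]=0; dp[i]=1+min(dp[i-c] for c in coins)
...dp[11]=11, dp[12]=12, dp[13]=13, dp[14]=14, dp[15]=1, dp[16]=2
Minimum coins for 16 = 2


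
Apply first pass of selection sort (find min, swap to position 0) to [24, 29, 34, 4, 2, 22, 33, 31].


After one pass: [2, 29, 34, 4, 24, 22, 33, 31]


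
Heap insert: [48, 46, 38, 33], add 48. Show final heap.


Append 48: [48, 46, 38, 33, 48]
Bubble up: swap idx 4(48) with idx 1(46)
Result: [48, 48, 38, 33, 46]


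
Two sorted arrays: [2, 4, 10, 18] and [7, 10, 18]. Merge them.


Compare heads, take smaller each step.
Merged: [2, 4, 7, 10, 10, 18, 18]


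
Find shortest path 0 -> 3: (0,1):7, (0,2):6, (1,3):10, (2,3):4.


Dijkstra from 0:
Distances: {0: 0, 1: 7, 2: 6, 3: 10}
Shortest distance to 3 = 10, path = [0, 2, 3]


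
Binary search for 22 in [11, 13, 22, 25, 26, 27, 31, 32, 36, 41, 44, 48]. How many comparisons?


Search for 22:
[0,11] mid=5 arr[5]=27
[0,4] mid=2 arr[2]=22
Total: 2 comparisons


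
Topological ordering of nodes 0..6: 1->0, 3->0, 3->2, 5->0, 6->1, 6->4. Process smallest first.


Kahn's algorithm, process smallest node first
Order: [3, 2, 5, 6, 1, 0, 4]
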